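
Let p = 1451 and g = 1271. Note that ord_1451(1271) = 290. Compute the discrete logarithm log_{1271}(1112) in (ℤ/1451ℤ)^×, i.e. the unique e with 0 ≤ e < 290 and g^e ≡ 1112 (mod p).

Baby-step giant-step with m = ceil(sqrt(290)) = 18.
Baby table (1271^j mod 1451 for j=0..17):
  0:1  1:1271  2:478  3:1020  4:677  5:24  6:33  7:1315
  8:1264  9:287  10:576  11:792  12:1089  13:1316  14:1084  15:765
  16:145  17:18
Giant step factor: 1271^(-18) ≡ 1026 (mod 1451).
Scan 1112·1026^i mod 1451 for i = 0, 1, …:
  i=0: 1112   i=1: 426   i=2: 325   i=3: 1171
  i=4: 18
Match at i=4, j=17: e = 4·18 + 17 = 89.

89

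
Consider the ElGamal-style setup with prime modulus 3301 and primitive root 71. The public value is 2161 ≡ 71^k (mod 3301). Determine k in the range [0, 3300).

2997

Baby-step giant-step with m = ceil(sqrt(3300)) = 58.
Baby table (71^j mod 3301 for j=0..57):
  0:1  1:71  2:1740  3:1403  4:583  5:1781  6:1013  7:2602
  8:3187  9:1809  10:3001  11:1807  12:2859  13:1628  14:53  15:462
  16:3093  17:1737  18:1190  19:1965  20:873  21:2565  22:560  23:148
  24:605  25:42  26:2982  27:458  28:2809  29:1379  30:2180  31:2934
  32:351  33:1814  34:55  35:604  36:3272  37:1242  38:2356  39:2226
  40:2899  41:1167  42:332  43:465  44:5  45:355  46:2098  47:413
  48:2915  49:2303  50:1764  51:3107  52:2731  53:2443  54:1801  55:2433
  56:1091  57:1538
Giant step factor: 71^(-58) ≡ 2728 (mod 3301).
Scan 2161·2728^i mod 3301 for i = 0, 1, …:
  i=0: 2161   i=1: 2923   i=2: 2029   i=3: 2636
  i=4: 1430   i=5: 2559   i=6: 2638   i=7: 284
  i=8: 2318   i=9: 2089     …   i=50: 2312
  i=51: 2226
Match at i=51, j=39: k = 51·58 + 39 = 2997.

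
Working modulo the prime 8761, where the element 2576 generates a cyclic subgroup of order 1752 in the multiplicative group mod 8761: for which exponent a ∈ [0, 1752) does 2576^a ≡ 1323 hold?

718

Baby-step giant-step with m = ceil(sqrt(1752)) = 42.
Baby table (2576^j mod 8761 for j=0..41):
  0:1  1:2576  2:3699  3:5417  4:6680  5:1076  6:3300  7:2630
  8:2627  9:3660  10:1324  11:2595  12:77  13:5610  14:4471  15:5342
  16:6222  17:4003  18:31  19:1007  20:776  21:1468  22:5577  23:7073
  24:5929  25:2681  26:2588  27:8328  28:6000  29:1596  30:2387  31:7451
  32:7186  33:7904  34:140  35:1439  36:961  37:4934  38:6534  39:1703
  40:6428  41:238
Giant step factor: 2576^(-42) ≡ 2455 (mod 8761).
Scan 1323·2455^i mod 8761 for i = 0, 1, …:
  i=0: 1323   i=1: 6395   i=2: 13   i=3: 5632
  i=4: 1702   i=5: 8174   i=6: 4480   i=7: 3345
  i=8: 2918   i=9: 5953     …   i=16: 2019
  i=17: 6680
Match at i=17, j=4: a = 17·42 + 4 = 718.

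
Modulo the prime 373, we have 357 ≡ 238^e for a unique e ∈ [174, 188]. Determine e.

178

Compute 238^174 mod 373 = 64, then multiply by 238 repeatedly:
  238^174=64  238^175=312  238^176=29  238^177=188  238^178=357
Found 357 at exponent 178.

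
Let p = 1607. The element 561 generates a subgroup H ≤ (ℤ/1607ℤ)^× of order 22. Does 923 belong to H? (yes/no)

no

⟨561⟩ has order 22; its elements mod 1607 are {1, 85, 251, 328, 371, 444, 525, 561, 605, 779, 797, 810, 828, 1002, 1046, 1082, 1163, 1236, 1279, 1356, 1522, 1606}.
923 is not in this set.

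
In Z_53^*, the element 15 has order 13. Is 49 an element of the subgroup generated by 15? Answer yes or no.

49 ∈ ⟨15⟩ iff 49^13 ≡ 1 (mod 53), since |⟨15⟩| = 13.
49^13 mod 53 = 1.
Since 1 = 1, 49 lies in the subgroup.

yes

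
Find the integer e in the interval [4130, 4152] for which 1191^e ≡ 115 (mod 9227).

Compute 1191^4130 mod 9227 = 4762, then multiply by 1191 repeatedly:
  1191^4130=4762  1191^4131=6164  1191^4132=5859  1191^4133=2457  1191^4134=1328
  1191^4135=3831  1191^4136=4583  1191^4137=5196  1191^4138=6346  1191^4139=1173
  1191^4140=3766  1191^4141=984  1191^4142=115
Found 115 at exponent 4142.

4142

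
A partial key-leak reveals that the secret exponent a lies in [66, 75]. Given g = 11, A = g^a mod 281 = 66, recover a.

66

Compute 11^66 mod 281 = 66, then multiply by 11 repeatedly:
  11^66=66
Found 66 at exponent 66.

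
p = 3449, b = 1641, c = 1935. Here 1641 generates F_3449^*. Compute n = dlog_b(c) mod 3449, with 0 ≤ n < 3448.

3072

Baby-step giant-step with m = ceil(sqrt(3448)) = 59.
Baby table (1641^j mod 3449 for j=0..58):
  0:1  1:1641  2:2661  3:267  4:124  5:3442  6:2309  7:2067
  8:1580  9:2581  10:49  11:1082  12:2776  13:2736  14:2627  15:3106
  16:2773  17:1262  18:1542  19:2305  20:2401  21:1283  22:1513  23:3002
  24:1110  25:438  26:1366  27:3205  28:3129  29:2577  30:383  31:785
  32:1708  33:2240  34:2655  35:768  36:1403  37:1840  38:1565  39:2109
  40:1522  41:526  42:916  43:2841  44:2482  45:3142  46:3216  47:486
  48:807  49:3320  50:2149  51:1631  52:47  53:1249  54:903  55:2202
  56:2379  57:3120  58:1604
Giant step factor: 1641^(-59) ≡ 1327 (mod 3449).
Scan 1935·1327^i mod 3449 for i = 0, 1, …:
  i=0: 1935   i=1: 1689   i=2: 2902   i=3: 1870
  i=4: 1659   i=5: 1031   i=6: 2333   i=7: 2138
  i=8: 2048   i=9: 3333     …   i=51: 2568
  i=52: 124
Match at i=52, j=4: n = 52·59 + 4 = 3072.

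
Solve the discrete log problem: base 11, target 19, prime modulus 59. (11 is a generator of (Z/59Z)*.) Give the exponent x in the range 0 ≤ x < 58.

Baby-step giant-step with m = ceil(sqrt(58)) = 8.
Baby table (11^j mod 59 for j=0..7):
  0:1  1:11  2:3  3:33  4:9  5:40  6:27  7:2
Giant step factor: 11^(-8) ≡ 51 (mod 59).
Scan 19·51^i mod 59 for i = 0, 1, …:
  i=0: 19   i=1: 25   i=2: 36   i=3: 7
  i=4: 3
Match at i=4, j=2: x = 4·8 + 2 = 34.

34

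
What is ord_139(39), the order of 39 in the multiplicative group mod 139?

The order of 39 must divide p − 1 = 138 = 2 · 3 · 23.
Divisors: 1, 2, 3, 6, 23, 46, 69, 138.
Check each in increasing order: 39^1 ≡ 39;  39^2 ≡ 131;  39^3 ≡ 105;  39^6 ≡ 44;  39^23 ≡ 138;  39^46 ≡ 1.
Smallest exponent giving 1 is 46.

46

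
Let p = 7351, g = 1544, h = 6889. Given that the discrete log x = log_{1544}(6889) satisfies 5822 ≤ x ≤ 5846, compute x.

5838

Compute 1544^5822 mod 7351 = 1458, then multiply by 1544 repeatedly:
  1544^5822=1458  1544^5823=1746  1544^5824=5358  1544^5825=2877  1544^5826=2084
  1544^5827=5309  1544^5828=731  1544^5829=3961  1544^5830=7103  1544^5831=6691
  1544^5832=2749  1544^5833=2929  1544^5834=1511  1544^5835=2717  1544^5836=4978
  1544^5837=4237  1544^5838=6889
Found 6889 at exponent 5838.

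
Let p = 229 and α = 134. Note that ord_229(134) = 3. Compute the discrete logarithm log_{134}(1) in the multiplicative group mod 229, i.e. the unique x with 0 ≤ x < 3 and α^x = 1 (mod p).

0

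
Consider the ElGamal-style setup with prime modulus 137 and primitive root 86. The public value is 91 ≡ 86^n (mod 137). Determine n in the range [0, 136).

Baby-step giant-step with m = ceil(sqrt(136)) = 12.
Baby table (86^j mod 137 for j=0..11):
  0:1  1:86  2:135  3:102  4:4  5:70  6:129  7:134
  8:16  9:6  10:105  11:125
Giant step factor: 86^(-12) ≡ 15 (mod 137).
Scan 91·15^i mod 137 for i = 0, 1, …:
  i=0: 91   i=1: 132   i=2: 62   i=3: 108
  i=4: 113   i=5: 51   i=6: 80   i=7: 104
  i=8: 53   i=9: 110   i=10: 6
Match at i=10, j=9: n = 10·12 + 9 = 129.

129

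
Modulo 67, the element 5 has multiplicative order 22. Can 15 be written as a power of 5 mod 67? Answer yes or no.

15 ∈ ⟨5⟩ iff 15^22 ≡ 1 (mod 67), since |⟨5⟩| = 22.
15^22 mod 67 = 1.
Since 1 = 1, 15 lies in the subgroup.

yes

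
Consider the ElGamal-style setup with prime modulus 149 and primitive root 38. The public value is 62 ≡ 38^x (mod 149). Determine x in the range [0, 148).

Baby-step giant-step with m = ceil(sqrt(148)) = 13.
Baby table (38^j mod 149 for j=0..12):
  0:1  1:38  2:103  3:40  4:30  5:97  6:110  7:8
  8:6  9:79  10:22  11:91  12:31
Giant step factor: 38^(-13) ≡ 117 (mod 149).
Scan 62·117^i mod 149 for i = 0, 1, …:
  i=0: 62   i=1: 102   i=2: 14   i=3: 148
  i=4: 32   i=5: 19   i=6: 137   i=7: 86
  i=8: 79
Match at i=8, j=9: x = 8·13 + 9 = 113.

113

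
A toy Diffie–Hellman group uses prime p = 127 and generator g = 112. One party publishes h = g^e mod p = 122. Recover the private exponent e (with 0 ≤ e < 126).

6

Successive powers of 112 modulo 127:
  112^0=1  112^1=112  112^2=98  112^3=54  112^4=79  112^5=85
  112^6=122
So 112^6 ≡ 122 (mod 127), giving e = 6.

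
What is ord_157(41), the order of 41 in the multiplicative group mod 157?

52

The order of 41 must divide p − 1 = 156 = 2^2 · 3 · 13.
Divisors: 1, 2, 3, 4, 6, 12, 13, 26, 39, 52, 78, 156.
Check each in increasing order: 41^1 ≡ 41;  41^2 ≡ 111;  41^3 ≡ 155;  41^4 ≡ 75;  41^6 ≡ 4;  41^12 ≡ 16;  41^13 ≡ 28;  41^26 ≡ 156;  41^39 ≡ 129;  41^52 ≡ 1.
Smallest exponent giving 1 is 52.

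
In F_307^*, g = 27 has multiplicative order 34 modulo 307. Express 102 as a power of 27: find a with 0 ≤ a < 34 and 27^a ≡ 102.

28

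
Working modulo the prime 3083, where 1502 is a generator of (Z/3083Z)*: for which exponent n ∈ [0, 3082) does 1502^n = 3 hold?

2402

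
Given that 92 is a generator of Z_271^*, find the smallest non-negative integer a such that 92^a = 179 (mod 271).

Baby-step giant-step with m = ceil(sqrt(270)) = 17.
Baby table (92^j mod 271 for j=0..16):
  0:1  1:92  2:63  3:105  4:175  5:111  6:185  7:218
  8:2  9:184  10:126  11:210  12:79  13:222  14:99  15:165
  16:4
Giant step factor: 92^(-17) ≡ 95 (mod 271).
Scan 179·95^i mod 271 for i = 0, 1, …:
  i=0: 179   i=1: 203   i=2: 44   i=3: 115
  i=4: 85   i=5: 216   i=6: 195   i=7: 97
  i=8: 1
Match at i=8, j=0: a = 8·17 + 0 = 136.

136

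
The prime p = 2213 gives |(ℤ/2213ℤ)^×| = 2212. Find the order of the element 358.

The order of 358 must divide p − 1 = 2212 = 2^2 · 7 · 79.
Divisors: 1, 2, 4, 7, 14, 28, 79, 158, 316, 553, 1106, 2212.
Check each in increasing order: 358^1 ≡ 358;  358^2 ≡ 2023;  358^4 ≡ 692;  358^7 ≡ 670;  358^14 ≡ 1874;  358^28 ≡ 2058;  358^79 ≡ 1249;  358^158 ≡ 2049;  358^316 ≡ 340;  358^553 ≡ 1083;  358^1106 ≡ 2212;  358^2212 ≡ 1.
Smallest exponent giving 1 is 2212.

2212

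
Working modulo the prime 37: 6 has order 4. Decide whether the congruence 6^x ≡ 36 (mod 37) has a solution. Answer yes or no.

yes

36 ∈ ⟨6⟩ iff 36^4 ≡ 1 (mod 37), since |⟨6⟩| = 4.
36^4 mod 37 = 1.
Since 1 = 1, 36 lies in the subgroup.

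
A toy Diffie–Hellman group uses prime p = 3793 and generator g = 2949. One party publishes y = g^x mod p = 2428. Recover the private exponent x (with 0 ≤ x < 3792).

Baby-step giant-step with m = ceil(sqrt(3792)) = 62.
Baby table (2949^j mod 3793 for j=0..61):
  0:1  1:2949  2:3045  3:1674  4:1933  5:3331  6:3042  7:413
  8:384  9:2102  10:1036  11:1799  12:2637  13:863  14:3677  15:3079
  16:3322  17:3052  18:3352  19:490  20:3670  21:1401  22:972  23:2713
  24:1200  25:3724  26:1341  27:2303  28:2077  29:3171  30:1534  31:2510
  32:1847  33:55  34:2889  35:583  36:1038  37:111  38:1141  39:418
  40:3750  41:2155  42:1820  43:85  44:327  45:901  46:1949  47:1206
  48:2453  49:646  50:968  51:2296  52:399  53:821  54:1195  55:358
  56:1288  57:1519  58:3791  59:1688  60:1496  61:445
Giant step factor: 2949^(-62) ≡ 1247 (mod 3793).
Scan 2428·1247^i mod 3793 for i = 0, 1, …:
  i=0: 2428   i=1: 902   i=2: 2066   i=3: 855
  i=4: 352   i=5: 2749   i=6: 2924   i=7: 1155
  i=8: 2738   i=9: 586     …   i=52: 1511
  i=53: 2889
Match at i=53, j=34: x = 53·62 + 34 = 3320.

3320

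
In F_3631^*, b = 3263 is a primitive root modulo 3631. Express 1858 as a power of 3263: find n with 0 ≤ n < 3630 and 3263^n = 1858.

2299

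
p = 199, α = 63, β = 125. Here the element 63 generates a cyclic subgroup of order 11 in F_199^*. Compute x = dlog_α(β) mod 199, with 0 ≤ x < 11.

7

Successive powers of 63 modulo 199:
  63^0=1  63^1=63  63^2=188  63^3=103  63^4=121  63^5=61
  63^6=62  63^7=125
So 63^7 ≡ 125 (mod 199), giving x = 7.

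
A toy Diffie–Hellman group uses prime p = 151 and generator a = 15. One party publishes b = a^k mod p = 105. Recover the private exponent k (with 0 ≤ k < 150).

20

Successive powers of 15 modulo 151:
  15^0=1  15^1=15  15^2=74  15^3=53  15^4=40  15^5=147
  15^6=91  15^7=6  15^8=90  15^9=142  15^10=16  15^11=89
  15^12=127  15^13=93  15^14=36  15^15=87  15^16=97  15^17=96
  15^18=81  15^19=7  15^20=105
So 15^20 ≡ 105 (mod 151), giving k = 20.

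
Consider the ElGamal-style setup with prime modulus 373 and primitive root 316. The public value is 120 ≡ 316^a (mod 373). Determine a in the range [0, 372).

170

Baby-step giant-step with m = ceil(sqrt(372)) = 20.
Baby table (316^j mod 373 for j=0..19):
  0:1  1:316  2:265  3:188  4:101  5:211  6:282  7:338
  8:130  9:50  10:134  11:195  12:75  13:201  14:106  15:299
  16:115  17:159  18:262  19:359
Giant step factor: 316^(-20) ≡ 165 (mod 373).
Scan 120·165^i mod 373 for i = 0, 1, …:
  i=0: 120   i=1: 31   i=2: 266   i=3: 249
  i=4: 55   i=5: 123   i=6: 153   i=7: 254
  i=8: 134
Match at i=8, j=10: a = 8·20 + 10 = 170.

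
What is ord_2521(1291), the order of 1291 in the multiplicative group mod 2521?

420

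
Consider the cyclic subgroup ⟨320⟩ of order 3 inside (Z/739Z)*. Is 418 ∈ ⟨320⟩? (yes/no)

418 ∈ ⟨320⟩ iff 418^3 ≡ 1 (mod 739), since |⟨320⟩| = 3.
418^3 mod 739 = 1.
Since 1 = 1, 418 lies in the subgroup.

yes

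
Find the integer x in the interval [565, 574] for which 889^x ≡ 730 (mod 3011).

Compute 889^565 mod 3011 = 2470, then multiply by 889 repeatedly:
  889^565=2470  889^566=811  889^567=1350  889^568=1772  889^569=555
  889^570=2602  889^571=730
Found 730 at exponent 571.

571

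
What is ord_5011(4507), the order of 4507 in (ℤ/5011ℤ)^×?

2505

The order of 4507 must divide p − 1 = 5010 = 2 · 3 · 5 · 167.
Divisors: 1, 2, 3, 5, 6, 10, 15, 30, 167, 334, 501, 835, 1002, 1670, 2505, 5010.
Check each in increasing order: 4507^1 ≡ 4507;  4507^2 ≡ 3466;  4507^3 ≡ 1975;  4507^5 ≡ 324;  4507^6 ≡ 2067;  4507^10 ≡ 4756;  4507^15 ≡ 2567;  4507^30 ≡ 24;  4507^167 ≡ 207;  4507^334 ≡ 2761;  4507^501 ≡ 273;  4507^835 ≡ 2103;  4507^1002 ≡ 4375;  4507^1670 ≡ 2907;  4507^2505 ≡ 1.
Smallest exponent giving 1 is 2505.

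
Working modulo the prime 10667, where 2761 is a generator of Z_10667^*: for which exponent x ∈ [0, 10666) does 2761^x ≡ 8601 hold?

Baby-step giant-step with m = ceil(sqrt(10666)) = 104.
Baby table (2761^j mod 10667 for j=0..103):
  0:1  1:2761  2:6883  3:6036  4:3542  5:8490  6:5491  7:2844
  8:1372  9:1307  10:3181  11:3800  12:6139  13:10583  14:2750  15:8513
  16:4992  17:1148  18:1529  19:8104  20:6445  21:2089  22:7549  23:10138
  24:810  25:7007  26:7056  27:3674  28:10264  29:7352  30:10238  31:10235
  32:1952  33:2637  34:5863  35:5904  36:1768  37:6629  38:8764  39:4648
  40:727  41:1851  42:1118  43:4035  44:4287  45:6704  46:2499  47:8857
  48:5413  49:826  50:8515  51:10514  52:4247  53:2934  54:4521  55:2091
  56:2404  57:2570  58:2215  59:3424  60:2702  61:3989  62:5285  63:10096
  64:2185  65:5930  66:9552  67:4248  68:5695  69:737  70:8127  71:5946
  72:393  73:7706  74:6268  75:4074  76:5296  77:8466  78:3229  79:8324
  80:5846  81:1635  82:2094  83:20  84:1885  85:9656  86:3383  87:6838
  88:9795  89:3150  90:3545  91:6106  92:4806  93:10285  94:1331  95:5443
  96:8987  97:1665  98:10255  99:3837  100:1626  101:9246  102:2075  103:896
Giant step factor: 2761^(-104) ≡ 3880 (mod 10667).
Scan 8601·3880^i mod 10667 for i = 0, 1, …:
  i=0: 8601   i=1: 5504   i=2: 186   i=3: 6991
  i=4: 9566   i=5: 5587   i=6: 2216   i=7: 478
  i=8: 9249   i=9: 2332     …   i=80: 9697
  i=81: 1851
Match at i=81, j=41: x = 81·104 + 41 = 8465.

8465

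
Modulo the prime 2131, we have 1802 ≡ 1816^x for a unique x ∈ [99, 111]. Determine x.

Compute 1816^99 mod 2131 = 1170, then multiply by 1816 repeatedly:
  1816^99=1170  1816^100=113  1816^101=632  1816^102=1234  1816^103=1263
  1816^104=652  1816^105=1327  1816^106=1802
Found 1802 at exponent 106.

106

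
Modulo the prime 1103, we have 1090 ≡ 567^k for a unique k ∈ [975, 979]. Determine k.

Compute 567^975 mod 1103 = 872, then multiply by 567 repeatedly:
  567^975=872  567^976=280  567^977=1031  567^978=1090
Found 1090 at exponent 978.

978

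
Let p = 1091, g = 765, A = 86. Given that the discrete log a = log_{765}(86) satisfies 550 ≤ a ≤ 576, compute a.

550

Compute 765^550 mod 1091 = 86, then multiply by 765 repeatedly:
  765^550=86
Found 86 at exponent 550.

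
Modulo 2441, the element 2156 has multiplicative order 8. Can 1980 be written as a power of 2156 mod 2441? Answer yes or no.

1980 ∈ ⟨2156⟩ iff 1980^8 ≡ 1 (mod 2441), since |⟨2156⟩| = 8.
1980^8 mod 2441 = 759.
Since 759 ≠ 1, 1980 does not lie in the subgroup.

no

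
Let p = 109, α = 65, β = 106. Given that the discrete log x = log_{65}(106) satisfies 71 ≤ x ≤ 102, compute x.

74

Compute 65^71 mod 109 = 6, then multiply by 65 repeatedly:
  65^71=6  65^72=63  65^73=62  65^74=106
Found 106 at exponent 74.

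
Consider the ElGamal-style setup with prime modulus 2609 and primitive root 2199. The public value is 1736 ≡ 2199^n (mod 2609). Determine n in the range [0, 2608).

Baby-step giant-step with m = ceil(sqrt(2608)) = 52.
Baby table (2199^j mod 2609 for j=0..51):
  0:1  1:2199  2:1124  3:953  4:620  5:1482  6:277  7:1226
  8:877  9:472  10:2155  11:901  12:1068  13:432  14:292  15:294
  16:2083  17:1722  18:1019  19:2259  20:5  21:559  22:402  23:2156
  24:491  25:2192  26:1385  27:912  28:1776  29:2360  30:339  31:1896
  32:122  33:2160  34:1460  35:1470  36:2588  37:783  38:2486  39:859
  40:25  41:186  42:2010  43:344  44:2455  45:524  46:1707  47:1951
  48:1053  49:1364  50:1695  51:1653
Giant step factor: 2199^(-52) ≡ 988 (mod 2609).
Scan 1736·988^i mod 2609 for i = 0, 1, …:
  i=0: 1736   i=1: 1055   i=2: 1349   i=3: 2222
  i=4: 1167   i=5: 2427   i=6: 205   i=7: 1647
  i=8: 1829   i=9: 1624     …   i=23: 438
  i=24: 2259
Match at i=24, j=19: n = 24·52 + 19 = 1267.

1267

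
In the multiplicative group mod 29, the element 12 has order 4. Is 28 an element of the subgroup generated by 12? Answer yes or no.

⟨12⟩ has order 4; its elements mod 29 are {1, 12, 17, 28}.
28 is in this set.

yes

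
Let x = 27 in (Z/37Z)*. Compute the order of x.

6

The order of 27 must divide p − 1 = 36 = 2^2 · 3^2.
Divisors: 1, 2, 3, 4, 6, 9, 12, 18, 36.
Check each in increasing order: 27^1 ≡ 27;  27^2 ≡ 26;  27^3 ≡ 36;  27^4 ≡ 10;  27^6 ≡ 1.
Smallest exponent giving 1 is 6.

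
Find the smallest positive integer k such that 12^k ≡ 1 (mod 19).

6

The order of 12 must divide p − 1 = 18 = 2 · 3^2.
Divisors: 1, 2, 3, 6, 9, 18.
Check each in increasing order: 12^1 ≡ 12;  12^2 ≡ 11;  12^3 ≡ 18;  12^6 ≡ 1.
Smallest exponent giving 1 is 6.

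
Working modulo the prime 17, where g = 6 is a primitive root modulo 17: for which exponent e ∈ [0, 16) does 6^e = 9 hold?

Successive powers of 6 modulo 17:
  6^0=1  6^1=6  6^2=2  6^3=12  6^4=4  6^5=7
  6^6=8  6^7=14  6^8=16  6^9=11  6^10=15  6^11=5
  6^12=13  6^13=10  6^14=9
So 6^14 ≡ 9 (mod 17), giving e = 14.

14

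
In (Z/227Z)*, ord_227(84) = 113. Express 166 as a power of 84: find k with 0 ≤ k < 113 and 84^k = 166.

76

Baby-step giant-step with m = ceil(sqrt(113)) = 11.
Baby table (84^j mod 227 for j=0..10):
  0:1  1:84  2:19  3:7  4:134  5:133  6:49  7:30
  8:23  9:116  10:210
Giant step factor: 84^(-11) ≡ 141 (mod 227).
Scan 166·141^i mod 227 for i = 0, 1, …:
  i=0: 166   i=1: 25   i=2: 120   i=3: 122
  i=4: 177   i=5: 214   i=6: 210
Match at i=6, j=10: k = 6·11 + 10 = 76.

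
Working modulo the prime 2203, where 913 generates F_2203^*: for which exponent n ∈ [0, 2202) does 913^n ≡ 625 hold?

Baby-step giant-step with m = ceil(sqrt(2202)) = 47.
Baby table (913^j mod 2203 for j=0..46):
  0:1  1:913  2:835  3:117  4:1077  5:763  6:471  7:438
  8:1151  9:32  10:577  11:284  12:1541  13:1419  14:183  15:1854
  16:798  17:1584  18:1024  19:840  20:276  21:846  22:1348  23:1450
  24:2050  25:1303  26:19  27:1926  28:444  29:20  30:636  31:1279
  32:137  33:1713  34:2042  35:608  36:2151  37:990  38:640  39:525
  40:1274  41:2181  42:1944  43:1457  44:1832  45:539  46:838
Giant step factor: 913^(-47) ≡ 948 (mod 2203).
Scan 625·948^i mod 2203 for i = 0, 1, …:
  i=0: 625   i=1: 2096   i=2: 2105   i=3: 1825
  i=4: 745   i=5: 1300   i=6: 923   i=7: 413
  i=8: 1593   i=9: 1109   i=10: 501   i=11: 1303
Match at i=11, j=25: n = 11·47 + 25 = 542.

542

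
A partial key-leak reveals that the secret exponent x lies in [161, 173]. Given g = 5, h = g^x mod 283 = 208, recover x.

166

Compute 5^161 mod 283 = 206, then multiply by 5 repeatedly:
  5^161=206  5^162=181  5^163=56  5^164=280  5^165=268
  5^166=208
Found 208 at exponent 166.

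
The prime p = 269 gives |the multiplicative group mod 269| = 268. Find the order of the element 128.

The order of 128 must divide p − 1 = 268 = 2^2 · 67.
Divisors: 1, 2, 4, 67, 134, 268.
Check each in increasing order: 128^1 ≡ 128;  128^2 ≡ 244;  128^4 ≡ 87;  128^67 ≡ 82;  128^134 ≡ 268;  128^268 ≡ 1.
Smallest exponent giving 1 is 268.

268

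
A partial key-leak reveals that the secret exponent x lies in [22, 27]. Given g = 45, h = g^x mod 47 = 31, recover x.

Compute 45^22 mod 47 = 24, then multiply by 45 repeatedly:
  45^22=24  45^23=46  45^24=2  45^25=43  45^26=8
  45^27=31
Found 31 at exponent 27.

27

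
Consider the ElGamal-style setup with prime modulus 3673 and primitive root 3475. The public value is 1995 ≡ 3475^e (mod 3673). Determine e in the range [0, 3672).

164

Baby-step giant-step with m = ceil(sqrt(3672)) = 61.
Baby table (3475^j mod 3673 for j=0..60):
  0:1  1:3475  2:2474  3:2330  4:1458  5:1483  6:206  7:3288
  8:2770  9:2490  10:2835  11:639  12:2033  13:1496  14:1305  15:2393
  16:3  17:3079  18:76  19:3317  20:701  21:776  22:618  23:2518
  24:964  25:124  26:1159  27:1917  28:2426  29:815  30:242  31:3506
  32:9  33:1891  34:228  35:2605  36:2103  37:2328  38:1854  39:208
  40:2892  41:372  42:3477  43:2078  44:3605  45:2445  46:726  47:3172
  48:27  49:2000  50:684  51:469  52:2636  53:3311  54:1889  55:624
  56:1330  57:1116  58:3085  59:2561  60:3469
Giant step factor: 3475^(-61) ≡ 3339 (mod 3673).
Scan 1995·3339^i mod 3673 for i = 0, 1, …:
  i=0: 1995   i=1: 2156   i=2: 3477
Match at i=2, j=42: e = 2·61 + 42 = 164.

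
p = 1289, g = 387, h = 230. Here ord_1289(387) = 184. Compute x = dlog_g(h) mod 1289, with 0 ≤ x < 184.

Baby-step giant-step with m = ceil(sqrt(184)) = 14.
Baby table (387^j mod 1289 for j=0..13):
  0:1  1:387  2:245  3:718  4:731  5:606  6:1213  7:235
  8:715  9:859  10:1160  11:348  12:620  13:186
Giant step factor: 387^(-14) ≡ 134 (mod 1289).
Scan 230·134^i mod 1289 for i = 0, 1, …:
  i=0: 230   i=1: 1173   i=2: 1213
Match at i=2, j=6: x = 2·14 + 6 = 34.

34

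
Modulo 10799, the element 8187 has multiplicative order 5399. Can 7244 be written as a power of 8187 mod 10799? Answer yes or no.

7244 ∈ ⟨8187⟩ iff 7244^5399 ≡ 1 (mod 10799), since |⟨8187⟩| = 5399.
7244^5399 mod 10799 = 1.
Since 1 = 1, 7244 lies in the subgroup.

yes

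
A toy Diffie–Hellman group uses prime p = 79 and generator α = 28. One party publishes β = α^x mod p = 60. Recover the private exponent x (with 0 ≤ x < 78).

5

Baby-step giant-step with m = ceil(sqrt(78)) = 9.
Baby table (28^j mod 79 for j=0..8):
  0:1  1:28  2:73  3:69  4:36  5:60  6:21  7:35
  8:32
Giant step factor: 28^(-9) ≡ 41 (mod 79).
Scan 60·41^i mod 79 for i = 0, 1, …:
  i=0: 60
Match at i=0, j=5: x = 0·9 + 5 = 5.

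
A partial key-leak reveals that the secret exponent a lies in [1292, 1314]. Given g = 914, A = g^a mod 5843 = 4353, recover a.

1308

Compute 914^1292 mod 5843 = 5374, then multiply by 914 repeatedly:
  914^1292=5374  914^1293=3716  914^1294=1641  914^1295=4066  914^1296=176
  914^1297=3103  914^1298=2287  914^1299=4367  914^1300=669  914^1301=3794
  914^1302=2817  914^1303=3818  914^1304=1381  914^1305=146  914^1306=4898
  914^1307=1034  914^1308=4353
Found 4353 at exponent 1308.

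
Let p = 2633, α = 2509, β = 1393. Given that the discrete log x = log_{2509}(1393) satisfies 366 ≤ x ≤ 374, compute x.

370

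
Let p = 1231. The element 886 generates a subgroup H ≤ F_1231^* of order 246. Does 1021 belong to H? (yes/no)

yes

1021 ∈ ⟨886⟩ iff 1021^246 ≡ 1 (mod 1231), since |⟨886⟩| = 246.
1021^246 mod 1231 = 1.
Since 1 = 1, 1021 lies in the subgroup.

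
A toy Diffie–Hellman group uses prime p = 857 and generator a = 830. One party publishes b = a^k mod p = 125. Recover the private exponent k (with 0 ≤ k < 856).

345

Baby-step giant-step with m = ceil(sqrt(856)) = 30.
Baby table (830^j mod 857 for j=0..29):
  0:1  1:830  2:729  3:28  4:101  5:701  6:784  7:257
  8:774  9:527  10:340  11:247  12:187  13:93  14:60  15:94
  16:33  17:823  18:61  19:67  20:762  21:851  22:162  23:768
  24:689  25:251  26:79  27:438  28:172  29:498
Giant step factor: 830^(-30) ≡ 29 (mod 857).
Scan 125·29^i mod 857 for i = 0, 1, …:
  i=0: 125   i=1: 197   i=2: 571   i=3: 276
  i=4: 291   i=5: 726   i=6: 486   i=7: 382
  i=8: 794   i=9: 744   i=10: 151   i=11: 94
Match at i=11, j=15: k = 11·30 + 15 = 345.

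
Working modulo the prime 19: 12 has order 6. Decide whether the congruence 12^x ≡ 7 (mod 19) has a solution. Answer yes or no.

yes

⟨12⟩ has order 6; its elements mod 19 are {1, 7, 8, 11, 12, 18}.
7 is in this set.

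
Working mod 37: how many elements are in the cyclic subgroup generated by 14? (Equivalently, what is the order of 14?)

The order of 14 must divide p − 1 = 36 = 2^2 · 3^2.
Divisors: 1, 2, 3, 4, 6, 9, 12, 18, 36.
Check each in increasing order: 14^1 ≡ 14;  14^2 ≡ 11;  14^3 ≡ 6;  14^4 ≡ 10;  14^6 ≡ 36;  14^9 ≡ 31;  14^12 ≡ 1.
Smallest exponent giving 1 is 12.

12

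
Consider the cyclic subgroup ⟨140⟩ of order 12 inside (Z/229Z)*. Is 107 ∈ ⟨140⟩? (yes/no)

⟨140⟩ has order 12; its elements mod 229 are {1, 18, 89, 94, 95, 107, 122, 134, 135, 140, 211, 228}.
107 is in this set.

yes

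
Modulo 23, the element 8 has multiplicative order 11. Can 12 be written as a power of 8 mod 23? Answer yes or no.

⟨8⟩ has order 11; its elements mod 23 are {1, 2, 3, 4, 6, 8, 9, 12, 13, 16, 18}.
12 is in this set.

yes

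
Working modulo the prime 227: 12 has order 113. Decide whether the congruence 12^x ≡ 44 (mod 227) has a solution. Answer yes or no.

yes

44 ∈ ⟨12⟩ iff 44^113 ≡ 1 (mod 227), since |⟨12⟩| = 113.
44^113 mod 227 = 1.
Since 1 = 1, 44 lies in the subgroup.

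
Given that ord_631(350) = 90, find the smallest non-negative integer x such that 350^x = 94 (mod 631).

16

Successive powers of 350 modulo 631:
  350^0=1  350^1=350  350^2=86  350^3=443  350^4=455  350^5=238
  350^6=8  350^7=276  350^8=57  350^9=389  350^10=485  350^11=11
  350^12=64  350^13=315  350^14=456  350^15=588  350^16=94
So 350^16 ≡ 94 (mod 631), giving x = 16.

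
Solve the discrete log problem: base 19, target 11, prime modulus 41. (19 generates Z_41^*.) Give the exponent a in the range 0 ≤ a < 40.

27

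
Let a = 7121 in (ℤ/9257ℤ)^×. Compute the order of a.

The order of 7121 must divide p − 1 = 9256 = 2^3 · 13 · 89.
Divisors: 1, 2, 4, 8, 13, 26, 52, 89, 104, 178, 356, 712, 1157, 2314, 4628, 9256.
Check each in increasing order: 7121^1 ≡ 7121;  7121^2 ≡ 8052;  7121^4 ≡ 7933;  7121^8 ≡ 3403;  7121^13 ≡ 597;  7121^26 ≡ 4643;  7121^52 ≡ 7153;  7121^89 ≡ 1187;  7121^104 ≡ 1970;  7121^178 ≡ 1905;  7121^356 ≡ 281;  7121^712 ≡ 4905;  7121^1157 ≡ 2883;  7121^2314 ≡ 8160;  7121^4628 ≡ 9256;  7121^9256 ≡ 1.
Smallest exponent giving 1 is 9256.

9256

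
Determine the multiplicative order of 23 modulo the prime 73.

36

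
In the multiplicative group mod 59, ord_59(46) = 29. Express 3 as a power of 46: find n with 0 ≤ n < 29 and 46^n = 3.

14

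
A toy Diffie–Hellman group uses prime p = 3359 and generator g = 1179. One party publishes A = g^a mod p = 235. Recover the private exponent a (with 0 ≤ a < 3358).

Baby-step giant-step with m = ceil(sqrt(3358)) = 58.
Baby table (1179^j mod 3359 for j=0..57):
  0:1  1:1179  2:2774  3:2239  4:2966  5:195  6:1493  7:131
  8:3294  9:622  10:1076  11:2261  12:2032  13:761  14:366  15:1562
  16:866  17:3237  18:599  19:831  20:2280  21:920  22:3082  23:2599
  24:813  25:1212  26:1373  27:3088  28:2955  29:662  30:1210  31:2374
  32:899  33:1836  34:1448  35:820  36:2747  37:637  38:1966  39:204
  40:2027  41:1584  42:3291  43:444  44:2831  45:2262  46:3211  47:176
  48:2605  49:1169  50:1061  51:1371  52:730  53:766  54:2902  55:1996
  56:1984  57:1272
Giant step factor: 1179^(-58) ≡ 1974 (mod 3359).
Scan 235·1974^i mod 3359 for i = 0, 1, …:
  i=0: 235   i=1: 348   i=2: 1716   i=3: 1512
  i=4: 1896   i=5: 778   i=6: 709   i=7: 2222
  i=8: 2733   i=9: 388     …   i=19: 242
  i=20: 730
Match at i=20, j=52: a = 20·58 + 52 = 1212.

1212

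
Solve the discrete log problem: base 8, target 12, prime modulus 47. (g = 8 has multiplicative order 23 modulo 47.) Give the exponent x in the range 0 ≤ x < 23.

7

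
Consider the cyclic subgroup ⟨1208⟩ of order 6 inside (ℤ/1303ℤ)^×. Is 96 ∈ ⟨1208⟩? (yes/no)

⟨1208⟩ has order 6; its elements mod 1303 are {1, 95, 96, 1207, 1208, 1302}.
96 is in this set.

yes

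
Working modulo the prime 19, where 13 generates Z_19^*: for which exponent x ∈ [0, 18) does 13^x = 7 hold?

12

Successive powers of 13 modulo 19:
  13^0=1  13^1=13  13^2=17  13^3=12  13^4=4  13^5=14
  13^6=11  13^7=10  13^8=16  13^9=18  13^10=6  13^11=2
  13^12=7
So 13^12 ≡ 7 (mod 19), giving x = 12.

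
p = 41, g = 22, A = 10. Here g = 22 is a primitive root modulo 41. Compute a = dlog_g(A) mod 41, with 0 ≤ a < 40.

32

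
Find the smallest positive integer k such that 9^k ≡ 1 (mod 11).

5

The order of 9 must divide p − 1 = 10 = 2 · 5.
Divisors: 1, 2, 5, 10.
Check each in increasing order: 9^1 ≡ 9;  9^2 ≡ 4;  9^5 ≡ 1.
Smallest exponent giving 1 is 5.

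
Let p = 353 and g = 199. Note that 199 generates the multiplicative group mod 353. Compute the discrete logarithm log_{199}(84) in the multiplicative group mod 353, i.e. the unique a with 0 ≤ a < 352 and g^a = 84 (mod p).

228

Baby-step giant-step with m = ceil(sqrt(352)) = 19.
Baby table (199^j mod 353 for j=0..18):
  0:1  1:199  2:65  3:227  4:342  5:282  6:344  7:327
  8:121  9:75  10:99  11:286  12:81  13:234  14:323  15:31
  16:168  17:250  18:330
Giant step factor: 199^(-19) ≡ 206 (mod 353).
Scan 84·206^i mod 353 for i = 0, 1, …:
  i=0: 84   i=1: 7   i=2: 30   i=3: 179
  i=4: 162   i=5: 190   i=6: 310   i=7: 320
  i=8: 262   i=9: 316   i=10: 144   i=11: 12
  i=12: 1
Match at i=12, j=0: a = 12·19 + 0 = 228.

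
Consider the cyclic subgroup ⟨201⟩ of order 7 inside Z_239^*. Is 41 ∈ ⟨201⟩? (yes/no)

no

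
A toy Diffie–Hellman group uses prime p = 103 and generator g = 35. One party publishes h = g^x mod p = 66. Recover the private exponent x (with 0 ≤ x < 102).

90

Baby-step giant-step with m = ceil(sqrt(102)) = 11.
Baby table (35^j mod 103 for j=0..10):
  0:1  1:35  2:92  3:27  4:18  5:12  6:8  7:74
  8:15  9:10  10:41
Giant step factor: 35^(-11) ≡ 44 (mod 103).
Scan 66·44^i mod 103 for i = 0, 1, …:
  i=0: 66   i=1: 20   i=2: 56   i=3: 95
  i=4: 60   i=5: 65   i=6: 79   i=7: 77
  i=8: 92
Match at i=8, j=2: x = 8·11 + 2 = 90.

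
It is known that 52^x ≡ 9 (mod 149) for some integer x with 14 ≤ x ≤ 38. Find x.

22

Compute 52^14 mod 149 = 144, then multiply by 52 repeatedly:
  52^14=144  52^15=38  52^16=39  52^17=91  52^18=113
  52^19=65  52^20=102  52^21=89  52^22=9
Found 9 at exponent 22.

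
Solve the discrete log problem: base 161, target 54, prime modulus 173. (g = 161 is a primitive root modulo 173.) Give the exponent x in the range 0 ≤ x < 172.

Baby-step giant-step with m = ceil(sqrt(172)) = 14.
Baby table (161^j mod 173 for j=0..13):
  0:1  1:161  2:144  3:2  4:149  5:115  6:4  7:125
  8:57  9:8  10:77  11:114  12:16  13:154
Giant step factor: 161^(-14) ≡ 151 (mod 173).
Scan 54·151^i mod 173 for i = 0, 1, …:
  i=0: 54   i=1: 23   i=2: 13   i=3: 60
  i=4: 64   i=5: 149
Match at i=5, j=4: x = 5·14 + 4 = 74.

74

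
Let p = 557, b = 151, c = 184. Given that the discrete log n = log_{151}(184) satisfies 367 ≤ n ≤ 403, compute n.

400

Compute 151^367 mod 557 = 369, then multiply by 151 repeatedly:
  151^367=369  151^368=19  151^369=84  151^370=430  151^371=318
  151^372=116  151^373=249  151^374=280  151^375=505  151^376=503
  151^377=201  151^378=273  151^379=5  151^380=198  151^381=377
  151^382=113  151^383=353  151^384=388  151^385=103  151^386=514
  151^387=191  151^388=434  151^389=365  151^390=529  151^391=228
  151^392=451  151^393=147  151^394=474  151^395=278  151^396=203
  151^397=18  151^398=490  151^399=466  151^400=184
Found 184 at exponent 400.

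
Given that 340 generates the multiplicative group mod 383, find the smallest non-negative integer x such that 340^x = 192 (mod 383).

Baby-step giant-step with m = ceil(sqrt(382)) = 20.
Baby table (340^j mod 383 for j=0..19):
  0:1  1:340  2:317  3:157  4:143  5:362  6:137  7:237
  8:150  9:61  10:58  11:187  12:2  13:297  14:251  15:314
  16:286  17:341  18:274  19:91
Giant step factor: 340^(-20) ≡ 323 (mod 383).
Scan 192·323^i mod 383 for i = 0, 1, …:
  i=0: 192   i=1: 353   i=2: 268   i=3: 6
  i=4: 23   i=5: 152   i=6: 72   i=7: 276
  i=8: 292   i=9: 98     …   i=17: 165
  i=18: 58
Match at i=18, j=10: x = 18·20 + 10 = 370.

370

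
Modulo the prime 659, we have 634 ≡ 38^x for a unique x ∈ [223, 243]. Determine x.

243

Compute 38^223 mod 659 = 215, then multiply by 38 repeatedly:
  38^223=215  38^224=262  38^225=71  38^226=62  38^227=379
  38^228=563  38^229=306  38^230=425  38^231=334  38^232=171
  38^233=567  38^234=458  38^235=270  38^236=375  38^237=411
  38^238=461  38^239=384  38^240=94  38^241=277  38^242=641
  38^243=634
Found 634 at exponent 243.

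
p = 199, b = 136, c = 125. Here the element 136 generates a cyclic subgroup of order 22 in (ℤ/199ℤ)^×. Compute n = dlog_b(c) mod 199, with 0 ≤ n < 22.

18

Successive powers of 136 modulo 199:
  136^0=1  136^1=136  136^2=188  136^3=96  136^4=121  136^5=138
  136^6=62  136^7=74  136^8=114  136^9=181  136^10=139  136^11=198
  136^12=63  136^13=11  136^14=103  136^15=78  136^16=61  136^17=137
  136^18=125
So 136^18 ≡ 125 (mod 199), giving n = 18.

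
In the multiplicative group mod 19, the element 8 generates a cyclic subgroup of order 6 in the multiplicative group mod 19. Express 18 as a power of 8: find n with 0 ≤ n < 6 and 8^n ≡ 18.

Successive powers of 8 modulo 19:
  8^0=1  8^1=8  8^2=7  8^3=18
So 8^3 ≡ 18 (mod 19), giving n = 3.

3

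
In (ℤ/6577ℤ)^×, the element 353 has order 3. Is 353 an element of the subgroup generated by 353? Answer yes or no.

yes

⟨353⟩ has order 3; its elements mod 6577 are {1, 353, 6223}.
353 is in this set.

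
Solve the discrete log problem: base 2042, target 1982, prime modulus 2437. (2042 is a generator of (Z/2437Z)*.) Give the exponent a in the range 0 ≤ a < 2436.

212

Baby-step giant-step with m = ceil(sqrt(2436)) = 50.
Baby table (2042^j mod 2437 for j=0..49):
  0:1  1:2042  2:57  3:1855  4:812  5:944  6:2418  7:194
  8:1354  9:1310  10:1631  11:1560  12:361  13:1188  14:1081  15:1917
  16:692  17:2041  18:452  19:1798  20:1394  21:132  22:1474  23:213
  24:1160  25:2393  26:321  27:2366  28:1238  29:827  30:2330  31:836
  32:1212  33:1349  34:848  35:1346  36:2033  37:1175  38:1342  39:1176
  40:947  41:1233  42:365  43:2045  44:1309  45:2026  46:1503  47:943
  48:376  49:137
Giant step factor: 2042^(-50) ≡ 1756 (mod 2437).
Scan 1982·1756^i mod 2437 for i = 0, 1, …:
  i=0: 1982   i=1: 356   i=2: 1264   i=3: 1914
  i=4: 361
Match at i=4, j=12: a = 4·50 + 12 = 212.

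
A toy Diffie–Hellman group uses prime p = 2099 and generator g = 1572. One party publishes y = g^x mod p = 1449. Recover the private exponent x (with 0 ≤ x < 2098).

895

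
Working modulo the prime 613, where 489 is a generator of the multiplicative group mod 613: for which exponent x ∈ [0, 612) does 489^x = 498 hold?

190

Baby-step giant-step with m = ceil(sqrt(612)) = 25.
Baby table (489^j mod 613 for j=0..24):
  0:1  1:489  2:51  3:419  4:149  5:527  6:243  7:518
  8:133  9:59  10:40  11:557  12:201  13:209  14:443  15:238
  16:525  17:491  18:416  19:521  20:374  21:212  22:71  23:391
  24:556
Giant step factor: 489^(-25) ≡ 232 (mod 613).
Scan 498·232^i mod 613 for i = 0, 1, …:
  i=0: 498   i=1: 292   i=2: 314   i=3: 514
  i=4: 326   i=5: 233   i=6: 112   i=7: 238
Match at i=7, j=15: x = 7·25 + 15 = 190.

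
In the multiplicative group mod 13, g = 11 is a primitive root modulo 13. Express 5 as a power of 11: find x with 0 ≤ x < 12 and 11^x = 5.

3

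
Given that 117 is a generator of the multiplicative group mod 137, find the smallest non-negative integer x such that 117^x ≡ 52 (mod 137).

Baby-step giant-step with m = ceil(sqrt(136)) = 12.
Baby table (117^j mod 137 for j=0..11):
  0:1  1:117  2:126  3:83  4:121  5:46  6:39  7:42
  8:119  9:86  10:61  11:13
Giant step factor: 117^(-12) ≡ 49 (mod 137).
Scan 52·49^i mod 137 for i = 0, 1, …:
  i=0: 52   i=1: 82   i=2: 45   i=3: 13
Match at i=3, j=11: x = 3·12 + 11 = 47.

47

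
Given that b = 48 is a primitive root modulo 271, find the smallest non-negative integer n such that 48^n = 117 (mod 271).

Baby-step giant-step with m = ceil(sqrt(270)) = 17.
Baby table (48^j mod 271 for j=0..16):
  0:1  1:48  2:136  3:24  4:68  5:12  6:34  7:6
  8:17  9:3  10:144  11:137  12:72  13:204  14:36  15:102
  16:18
Giant step factor: 48^(-17) ≡ 186 (mod 271).
Scan 117·186^i mod 271 for i = 0, 1, …:
  i=0: 117   i=1: 82   i=2: 76   i=3: 44
  i=4: 54   i=5: 17
Match at i=5, j=8: n = 5·17 + 8 = 93.

93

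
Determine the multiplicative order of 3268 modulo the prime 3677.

1838

The order of 3268 must divide p − 1 = 3676 = 2^2 · 919.
Divisors: 1, 2, 4, 919, 1838, 3676.
Check each in increasing order: 3268^1 ≡ 3268;  3268^2 ≡ 1816;  3268^4 ≡ 3264;  3268^919 ≡ 3676;  3268^1838 ≡ 1.
Smallest exponent giving 1 is 1838.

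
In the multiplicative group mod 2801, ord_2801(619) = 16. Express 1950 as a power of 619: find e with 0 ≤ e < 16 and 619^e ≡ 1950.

14

Successive powers of 619 modulo 2801:
  619^0=1  619^1=619  619^2=2225  619^3=1984  619^4=1258  619^5=24
  619^6=851  619^7=181  619^8=2800  619^9=2182  619^10=576  619^11=817
  619^12=1543  619^13=2777  619^14=1950
So 619^14 ≡ 1950 (mod 2801), giving e = 14.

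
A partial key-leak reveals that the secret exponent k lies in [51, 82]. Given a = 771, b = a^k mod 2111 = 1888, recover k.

Compute 771^51 mod 2111 = 1801, then multiply by 771 repeatedly:
  771^51=1801  771^52=1644  771^53=924  771^54=997  771^55=283
  771^56=760  771^57=1213  771^58=50  771^59=552  771^60=1281
  771^61=1814  771^62=1112  771^63=286  771^64=962  771^65=741
  771^66=1341  771^67=1632  771^68=116  771^69=774  771^70=1452
  771^71=662  771^72=1651  771^73=2099  771^74=1303  771^75=1888
Found 1888 at exponent 75.

75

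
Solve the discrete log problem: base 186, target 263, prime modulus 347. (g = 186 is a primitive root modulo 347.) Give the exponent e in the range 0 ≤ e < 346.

242

Baby-step giant-step with m = ceil(sqrt(346)) = 19.
Baby table (186^j mod 347 for j=0..18):
  0:1  1:186  2:243  3:88  4:59  5:217  6:110  7:334
  8:11  9:311  10:244  11:274  12:302  13:305  14:169  15:204
  16:121  17:298  18:255
Giant step factor: 186^(-19) ≡ 191 (mod 347).
Scan 263·191^i mod 347 for i = 0, 1, …:
  i=0: 263   i=1: 265   i=2: 300   i=3: 45
  i=4: 267   i=5: 335   i=6: 137   i=7: 142
  i=8: 56   i=9: 286   i=10: 147   i=11: 317
  i=12: 169
Match at i=12, j=14: e = 12·19 + 14 = 242.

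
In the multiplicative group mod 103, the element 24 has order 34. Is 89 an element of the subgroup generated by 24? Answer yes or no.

89 ∈ ⟨24⟩ iff 89^34 ≡ 1 (mod 103), since |⟨24⟩| = 34.
89^34 mod 103 = 1.
Since 1 = 1, 89 lies in the subgroup.

yes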